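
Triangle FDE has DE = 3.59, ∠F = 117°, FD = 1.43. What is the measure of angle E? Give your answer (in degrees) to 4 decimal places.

Law of sines: sin E = FD·sin F/DE ≈ 0.35491.
Since DE ≥ FD, only the acute value applies: ∠E ≈ 20.79°.
Then ∠D = 180° − ∠F − ∠E ≈ 42.21°.

∠E ≈ 20.7881°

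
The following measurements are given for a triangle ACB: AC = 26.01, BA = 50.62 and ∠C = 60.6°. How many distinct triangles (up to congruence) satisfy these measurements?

AC·sin C = 26.01·sin(60.6°) ≈ 22.66.
Since BA ≥ AC, exactly one triangle exists.

1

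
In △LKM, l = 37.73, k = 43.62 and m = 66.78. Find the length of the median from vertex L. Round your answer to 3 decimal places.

Median from L: ½√(2·k² + 2·m² − l²) ≈ 53.153.

m_L ≈ 53.153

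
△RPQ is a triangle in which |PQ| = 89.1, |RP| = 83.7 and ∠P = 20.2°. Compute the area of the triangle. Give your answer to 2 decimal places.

Area = ½·|RP|·|PQ|·sin P ≈ 1287.6.

1287.56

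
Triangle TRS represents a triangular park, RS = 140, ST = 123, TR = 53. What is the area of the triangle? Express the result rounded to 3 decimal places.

Semiperimeter s = (140 + 123 + 53)/2 = 158.
Heron's formula: area = √(158·18·35·105) ≈ 3232.9.

3232.909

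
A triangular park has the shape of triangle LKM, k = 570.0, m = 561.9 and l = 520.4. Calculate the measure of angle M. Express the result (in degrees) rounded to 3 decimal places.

By the law of cosines, cos M = (l² + k² − m²) / (2·l·k) ≈ 0.47195, so ∠M ≈ 61.84°.

61.839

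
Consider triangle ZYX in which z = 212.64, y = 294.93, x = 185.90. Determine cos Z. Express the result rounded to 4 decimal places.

By the law of cosines, cos Z = (y² + x² − z²) / (2·y·x) ≈ 0.69606, so ∠Z ≈ 45.89°.

cos Z ≈ 0.6961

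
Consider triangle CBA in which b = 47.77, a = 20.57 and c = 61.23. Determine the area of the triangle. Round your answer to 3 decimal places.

area ≈ 416.253

Semiperimeter s = (61.23 + 47.77 + 20.57)/2 = 64.785.
Heron's formula: area = √(64.785·3.555·17.015·44.215) ≈ 416.25.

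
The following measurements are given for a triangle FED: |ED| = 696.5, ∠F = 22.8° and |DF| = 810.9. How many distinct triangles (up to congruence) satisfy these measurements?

|DF|·sin F = 810.9·sin(22.8°) ≈ 314.2.
Since |DF| sin F < |ED| < |DF| (314.2 < 696.5 < 810.9), two triangles exist.

2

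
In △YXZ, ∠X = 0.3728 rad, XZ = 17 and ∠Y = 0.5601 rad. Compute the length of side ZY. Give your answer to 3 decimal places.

11.655

The third angle is ∠Z = π − ∠Y − ∠X = 2.2087 rad.
Law of sines: ZY = XZ·sin X/sin Y ≈ 11.655.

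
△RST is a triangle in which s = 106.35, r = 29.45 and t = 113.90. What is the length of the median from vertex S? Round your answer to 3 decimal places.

Median from S: ½√(2·t² + 2·r² − s²) ≈ 63.974.

m_S ≈ 63.974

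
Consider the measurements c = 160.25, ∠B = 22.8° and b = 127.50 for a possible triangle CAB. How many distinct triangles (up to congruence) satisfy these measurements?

c·sin B = 160.25·sin(22.8°) ≈ 62.1.
Since c sin B < b < c (62.1 < 127.50 < 160.25), two triangles exist.

2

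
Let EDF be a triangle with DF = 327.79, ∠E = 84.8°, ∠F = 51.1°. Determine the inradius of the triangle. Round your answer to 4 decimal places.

The third angle is ∠D = 180° − ∠F − ∠E = 44.10°.
Law of sines: FE = DF·sin D/sin E ≈ 229.06.
Law of sines: ED = DF·sin F/sin E ≈ 256.15.
Area = ½·DF·FE·sin F ≈ 29216.
Semiperimeter s = (327.79+229.06+256.15)/2 = 406.5.
Inradius = area/s = 29216/406.5 ≈ 71.872.

r ≈ 71.8723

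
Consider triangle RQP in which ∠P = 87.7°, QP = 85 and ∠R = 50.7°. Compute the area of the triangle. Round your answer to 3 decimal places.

area ≈ 3096.894

The third angle is ∠Q = 180° − ∠P − ∠R = 41.60°.
Law of sines: PR = QP·sin Q/sin R ≈ 72.927.
Law of sines: RQ = QP·sin P/sin R ≈ 109.75.
Area = ½·QP·PR·sin P ≈ 3096.9.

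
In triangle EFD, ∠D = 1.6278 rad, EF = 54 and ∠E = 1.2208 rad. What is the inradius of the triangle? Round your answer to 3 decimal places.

r ≈ 6.580

The third angle is ∠F = π − ∠D − ∠E = 0.2930 rad.
Law of sines: FD = EF·sin E/sin D ≈ 50.809.
Law of sines: DE = EF·sin F/sin D ≈ 15.622.
Area = ½·EF·FD·sin F ≈ 396.21.
Semiperimeter s = (50.809+15.622+54)/2 = 60.215.
Inradius = area/s = 396.21/60.215 ≈ 6.5799.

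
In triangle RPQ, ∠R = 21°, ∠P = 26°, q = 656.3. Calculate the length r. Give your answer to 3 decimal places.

321.591

The third angle is ∠Q = 180° − ∠R − ∠P = 133.00°.
Law of sines: r = q·sin R/sin Q ≈ 321.59.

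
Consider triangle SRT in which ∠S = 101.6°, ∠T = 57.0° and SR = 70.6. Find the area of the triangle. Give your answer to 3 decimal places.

area ≈ 1062.116

The third angle is ∠R = 180° − ∠T − ∠S = 21.40°.
Law of sines: RT = SR·sin S/sin T ≈ 82.461.
Law of sines: TS = SR·sin R/sin T ≈ 30.716.
Area = ½·SR·RT·sin R ≈ 1062.1.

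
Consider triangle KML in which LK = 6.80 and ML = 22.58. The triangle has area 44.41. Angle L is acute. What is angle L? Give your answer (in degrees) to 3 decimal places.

From area = ½·ML·LK·sin L, we get sin L = 2·area/(ML·LK) ≈ 0.57847.
Taking the acute solution, ∠L ≈ 35.34°.

35.343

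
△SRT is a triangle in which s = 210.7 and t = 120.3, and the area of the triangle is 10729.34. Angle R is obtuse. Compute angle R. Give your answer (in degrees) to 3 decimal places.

∠R ≈ 122.157°

From area = ½·t·s·sin R, we get sin R = 2·area/(t·s) ≈ 0.84659.
Taking the obtuse solution, ∠R ≈ 122.16°.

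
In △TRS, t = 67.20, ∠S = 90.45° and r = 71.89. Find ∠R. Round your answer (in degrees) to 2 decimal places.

∠R ≈ 46.69°

By the law of cosines, s² = t² + r² − 2·t·r·cos S = 9759.9, so s ≈ 98.792.
Law of cosines again: cos R = (s² + t² − r²)/(2·s·t) ≈ 0.68593, so ∠R ≈ 46.69°.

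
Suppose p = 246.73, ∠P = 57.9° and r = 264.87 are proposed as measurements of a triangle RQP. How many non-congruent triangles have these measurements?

r·sin P = 264.87·sin(57.9°) ≈ 224.4.
Since r sin P < p < r (224.4 < 246.73 < 264.87), two triangles exist.

2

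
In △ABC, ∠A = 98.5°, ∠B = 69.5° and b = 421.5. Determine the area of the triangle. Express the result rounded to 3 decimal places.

The third angle is ∠C = 180° − ∠A − ∠B = 12.00°.
Law of sines: a = b·sin A/sin B ≈ 445.05.
Law of sines: c = b·sin C/sin B ≈ 93.56.
Area = ½·b·a·sin C ≈ 19501.

area ≈ 19501.127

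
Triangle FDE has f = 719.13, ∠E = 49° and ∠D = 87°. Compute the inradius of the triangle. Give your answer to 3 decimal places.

The third angle is ∠F = 180° − ∠D − ∠E = 44.00°.
Law of sines: d = f·sin D/sin F ≈ 1033.8.
Law of sines: e = f·sin E/sin F ≈ 781.3.
Area = ½·f·d·sin E ≈ 2.8054e+05.
Semiperimeter s = (719.13+1033.8+781.3)/2 = 1267.1.
Inradius = area/s = 2.8054e+05/1267.1 ≈ 221.4.

r ≈ 221.402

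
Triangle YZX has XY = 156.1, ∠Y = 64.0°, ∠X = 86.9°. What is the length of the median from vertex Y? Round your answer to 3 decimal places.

The third angle is ∠Z = 180° − ∠X − ∠Y = 29.10°.
Law of sines: ZX = XY·sin Y/sin Z ≈ 288.49.
Law of sines: YZ = XY·sin X/sin Z ≈ 320.5.
Median from Y: ½√(2·XY² + 2·YZ² − ZX²) ≈ 206.73.

m_Y ≈ 206.732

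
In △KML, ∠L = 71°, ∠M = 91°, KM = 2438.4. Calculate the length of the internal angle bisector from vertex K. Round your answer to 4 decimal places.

t_K ≈ 2475.6391

The third angle is ∠K = 180° − ∠M − ∠L = 18.00°.
Law of sines: ML = KM·sin K/sin L ≈ 796.92.
Law of sines: LK = KM·sin M/sin L ≈ 2578.5.
The bisector from K has length 2·LK·KM·cos(∠K/2)/(LK+KM) ≈ 2475.6.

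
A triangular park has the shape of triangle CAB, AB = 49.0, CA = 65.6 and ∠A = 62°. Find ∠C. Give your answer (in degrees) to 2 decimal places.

By the law of cosines, BC² = CA² + AB² − 2·CA·AB·cos A = 3686.2, so BC ≈ 60.714.
Law of cosines again: cos C = (BC² + CA² − AB²)/(2·BC·CA) ≈ 0.70158, so ∠C ≈ 45.45°.

∠C ≈ 45.45°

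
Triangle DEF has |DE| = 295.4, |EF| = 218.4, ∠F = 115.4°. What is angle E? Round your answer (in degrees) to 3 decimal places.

Law of sines: sin D = |EF|·sin F/|DE| ≈ 0.66787.
Since |DE| ≥ |EF|, only the acute value applies: ∠D ≈ 41.90°.
Then ∠E = 180° − ∠F − ∠D ≈ 22.70°.

∠E ≈ 22.697°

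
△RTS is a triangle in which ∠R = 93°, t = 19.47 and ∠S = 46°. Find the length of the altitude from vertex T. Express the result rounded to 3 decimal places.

21.319

The third angle is ∠T = 180° − ∠S − ∠R = 41.00°.
Law of sines: r = t·sin R/sin T ≈ 29.637.
Law of sines: s = t·sin S/sin T ≈ 21.348.
Area = ½·t·r·sin S ≈ 207.54.
The altitude from T has length 2·area/t ≈ 21.319.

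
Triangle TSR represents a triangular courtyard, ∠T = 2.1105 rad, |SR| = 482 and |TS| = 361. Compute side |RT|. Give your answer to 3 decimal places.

Law of sines: sin R = |TS|·sin T/|SR| ≈ 0.64251.
Since |SR| ≥ |TS|, only the acute value applies: ∠R ≈ 0.6978 rad.
Then ∠S = π − ∠T − ∠R ≈ 0.3333 rad.
Law of sines gives |RT| = |SR|·sin S/sin T ≈ 183.84.

183.836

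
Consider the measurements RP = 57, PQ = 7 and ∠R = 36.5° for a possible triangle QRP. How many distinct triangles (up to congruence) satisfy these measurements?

RP·sin R = 57·sin(36.5°) ≈ 33.9.
Since PQ = 7 < 33.9 = RP sin R, no triangle exists.

0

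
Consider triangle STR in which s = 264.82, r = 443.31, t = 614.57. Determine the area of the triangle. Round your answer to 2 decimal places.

Semiperimeter p = (264.82 + 614.57 + 443.31)/2 = 661.35.
Heron's formula: area = √(661.35·396.53·46.78·218.04) ≈ 51719.

area ≈ 51719.21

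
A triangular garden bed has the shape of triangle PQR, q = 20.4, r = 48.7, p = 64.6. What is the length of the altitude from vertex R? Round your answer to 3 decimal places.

h_R ≈ 14.624

Semiperimeter s = (64.6 + 20.4 + 48.7)/2 = 66.85.
Heron's formula: area = √(66.85·2.25·46.45·18.15) ≈ 356.1.
The altitude from R has length 2·area/r ≈ 14.624.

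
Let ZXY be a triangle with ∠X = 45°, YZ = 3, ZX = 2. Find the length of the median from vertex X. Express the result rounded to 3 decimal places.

2.827

Law of sines: sin Y = ZX·sin X/YZ ≈ 0.47140.
Since YZ ≥ ZX, only the acute value applies: ∠Y ≈ 28.13°.
Then ∠Z = 180° − ∠X − ∠Y ≈ 106.87°.
Law of sines gives XY = YZ·sin Z/sin X ≈ 4.06.
Median from X: ½√(2·ZX² + 2·XY² − YZ²) ≈ 2.827.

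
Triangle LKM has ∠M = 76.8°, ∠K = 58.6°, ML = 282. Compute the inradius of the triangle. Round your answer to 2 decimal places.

76.22

The third angle is ∠L = 180° − ∠K − ∠M = 44.60°.
Law of sines: KM = ML·sin L/sin K ≈ 231.98.
Law of sines: LK = ML·sin M/sin K ≈ 321.66.
Area = ½·ML·KM·sin M ≈ 31845.
Semiperimeter s = (231.98+282+321.66)/2 = 417.82.
Inradius = area/s = 31845/417.82 ≈ 76.217.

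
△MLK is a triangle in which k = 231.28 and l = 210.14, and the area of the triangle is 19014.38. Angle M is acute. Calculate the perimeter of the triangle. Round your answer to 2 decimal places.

perimeter ≈ 634.09

From area = ½·l·k·sin M, we get sin M = 2·area/(l·k) ≈ 0.78247.
Taking the acute solution, ∠M ≈ 51.49°.
Law of cosines then gives m ≈ 192.67.
Perimeter = 192.67 + 210.14 + 231.28 = 634.09.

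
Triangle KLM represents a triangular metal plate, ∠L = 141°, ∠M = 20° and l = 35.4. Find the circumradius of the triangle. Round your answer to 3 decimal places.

28.126

The third angle is ∠K = 180° − ∠L − ∠M = 19.00°.
Law of sines: k = l·sin K/sin L ≈ 18.314.
Law of sines: m = l·sin M/sin L ≈ 19.239.
Circumradius = l/(2 sin L) ≈ 28.126.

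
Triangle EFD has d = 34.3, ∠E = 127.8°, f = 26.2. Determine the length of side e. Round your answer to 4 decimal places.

54.4474

By the law of cosines, e² = f² + d² − 2·f·d·cos E = 2964.5, so e ≈ 54.447.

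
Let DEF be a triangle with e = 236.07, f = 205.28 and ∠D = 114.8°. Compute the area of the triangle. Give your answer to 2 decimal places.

Area = ½·e·f·sin D ≈ 21996.

21995.65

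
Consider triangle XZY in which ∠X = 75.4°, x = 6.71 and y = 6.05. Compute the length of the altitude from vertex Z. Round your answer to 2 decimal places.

Law of sines: sin Y = y·sin X/x ≈ 0.87252.
Since x ≥ y, only the acute value applies: ∠Y ≈ 60.75°.
Then ∠Z = 180° − ∠X − ∠Y ≈ 43.85°.
Law of sines gives z = x·sin Z/sin X ≈ 4.8033.
Area = ½·x·y·sin Z ≈ 14.061.
The altitude from Z has length 2·area/z ≈ 5.8546.

h_Z ≈ 5.85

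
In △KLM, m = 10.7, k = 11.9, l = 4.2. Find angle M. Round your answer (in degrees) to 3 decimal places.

63.399

By the law of cosines, cos M = (k² + l² − m²) / (2·k·l) ≈ 0.44778, so ∠M ≈ 63.40°.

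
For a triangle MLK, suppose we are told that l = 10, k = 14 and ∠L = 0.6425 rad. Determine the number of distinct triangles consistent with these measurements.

k·sin L = 14·sin(0.6425 rad) ≈ 8.389.
Since k sin L < l < k (8.389 < 10 < 14), two triangles exist.

2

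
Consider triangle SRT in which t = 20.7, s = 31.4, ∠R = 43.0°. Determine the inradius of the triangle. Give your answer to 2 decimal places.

6.02

By the law of cosines, r² = t² + s² − 2·t·s·cos R = 463.72, so r ≈ 21.534.
Area = ½·t·s·sin R ≈ 221.64.
Semiperimeter p = (31.4+21.534+20.7)/2 = 36.817.
Inradius = area/p = 221.64/36.817 ≈ 6.0201.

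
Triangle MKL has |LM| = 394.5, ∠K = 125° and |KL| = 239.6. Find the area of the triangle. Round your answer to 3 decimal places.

Law of sines: sin M = |KL|·sin K/|LM| ≈ 0.49751.
Since |LM| ≥ |KL|, only the acute value applies: ∠M ≈ 29.84°.
Then ∠L = 180° − ∠K − ∠M ≈ 25.16°.
Law of sines gives |MK| = |LM|·sin L/sin K ≈ 204.78.
Area = ½·|LM|·|KL|·sin L ≈ 20096.

area ≈ 20096.232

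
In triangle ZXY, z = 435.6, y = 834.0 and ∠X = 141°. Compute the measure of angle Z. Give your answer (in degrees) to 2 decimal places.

∠Z ≈ 13.16°

By the law of cosines, x² = y² + z² − 2·y·z·cos X = 1.45e+06, so x ≈ 1204.1.
Law of cosines again: cos Z = (x² + y² − z²)/(2·x·y) ≈ 0.97374, so ∠Z ≈ 13.16°.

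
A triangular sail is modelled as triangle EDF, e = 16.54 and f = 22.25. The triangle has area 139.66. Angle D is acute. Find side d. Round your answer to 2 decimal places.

17.01

From area = ½·f·e·sin D, we get sin D = 2·area/(f·e) ≈ 0.75899.
Taking the acute solution, ∠D ≈ 49.38°.
Law of cosines then gives d ≈ 17.012.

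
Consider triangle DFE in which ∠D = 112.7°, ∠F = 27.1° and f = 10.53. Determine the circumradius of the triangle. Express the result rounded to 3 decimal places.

The third angle is ∠E = 180° − ∠D − ∠F = 40.20°.
Law of sines: d = f·sin D/sin F ≈ 21.325.
Law of sines: e = f·sin E/sin F ≈ 14.92.
Circumradius = f/(2 sin F) ≈ 11.558.

11.558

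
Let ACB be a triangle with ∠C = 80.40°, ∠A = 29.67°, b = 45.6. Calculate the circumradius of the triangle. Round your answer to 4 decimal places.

The third angle is ∠B = 180° − ∠A − ∠C = 69.93°.
Law of sines: a = b·sin A/sin B ≈ 24.032.
Law of sines: c = b·sin C/sin B ≈ 47.868.
Circumradius = b/(2 sin B) ≈ 24.274.

R ≈ 24.2741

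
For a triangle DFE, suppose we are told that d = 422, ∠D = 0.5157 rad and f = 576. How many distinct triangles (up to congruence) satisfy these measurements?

2

f·sin D = 576·sin(0.5157 rad) ≈ 284.1.
Since f sin D < d < f (284.1 < 422 < 576), two triangles exist.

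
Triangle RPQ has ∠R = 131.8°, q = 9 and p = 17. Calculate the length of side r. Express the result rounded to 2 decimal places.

23.96

By the law of cosines, r² = p² + q² − 2·p·q·cos R = 573.96, so r ≈ 23.957.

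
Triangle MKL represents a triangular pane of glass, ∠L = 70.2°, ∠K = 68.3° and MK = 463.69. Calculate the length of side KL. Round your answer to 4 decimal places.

The third angle is ∠M = 180° − ∠K − ∠L = 41.50°.
Law of sines: KL = MK·sin M/sin L ≈ 326.56.

326.5560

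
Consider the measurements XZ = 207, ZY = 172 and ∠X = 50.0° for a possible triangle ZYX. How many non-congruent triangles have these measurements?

XZ·sin X = 207·sin(50.0°) ≈ 158.6.
Since XZ sin X < ZY < XZ (158.6 < 172 < 207), two triangles exist.

2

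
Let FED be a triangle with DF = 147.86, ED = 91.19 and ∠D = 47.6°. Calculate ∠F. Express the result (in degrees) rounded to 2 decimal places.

∠F ≈ 37.94°

By the law of cosines, FE² = ED² + DF² − 2·ED·DF·cos D = 11994, so FE ≈ 109.52.
Law of cosines again: cos F = (DF² + FE² − ED²)/(2·DF·FE) ≈ 0.78863, so ∠F ≈ 37.94°.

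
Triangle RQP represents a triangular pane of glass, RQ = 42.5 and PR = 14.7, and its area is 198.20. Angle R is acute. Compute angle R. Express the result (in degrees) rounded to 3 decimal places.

∠R ≈ 39.382°

From area = ½·PR·RQ·sin R, we get sin R = 2·area/(PR·RQ) ≈ 0.63449.
Taking the acute solution, ∠R ≈ 39.38°.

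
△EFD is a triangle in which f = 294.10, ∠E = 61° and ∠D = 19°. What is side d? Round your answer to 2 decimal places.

The third angle is ∠F = 180° − ∠D − ∠E = 100.00°.
Law of sines: d = f·sin D/sin F ≈ 97.227.

97.23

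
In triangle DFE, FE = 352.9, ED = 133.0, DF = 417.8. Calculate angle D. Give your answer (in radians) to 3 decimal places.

By the law of cosines, cos D = (ED² + DF² − FE²) / (2·ED·DF) ≈ 0.60924, so ∠D ≈ 0.916 rad.

0.916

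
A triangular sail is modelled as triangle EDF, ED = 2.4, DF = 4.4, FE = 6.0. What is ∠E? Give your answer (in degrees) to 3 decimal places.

∠E ≈ 38.942°

By the law of cosines, cos E = (FE² + ED² − DF²) / (2·FE·ED) ≈ 0.77778, so ∠E ≈ 38.94°.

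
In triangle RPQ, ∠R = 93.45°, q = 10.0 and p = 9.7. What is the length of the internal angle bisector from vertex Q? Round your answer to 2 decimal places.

By the law of cosines, r² = p² + q² − 2·p·q·cos R = 205.76, so r ≈ 14.344.
Law of cosines again: cos Q = (r² + p² − q²)/(2·r·p) ≈ 0.71817, so ∠Q ≈ 44.10°.
The bisector from Q has length 2·r·p·cos(∠Q/2)/(r+p) ≈ 10.727.

10.73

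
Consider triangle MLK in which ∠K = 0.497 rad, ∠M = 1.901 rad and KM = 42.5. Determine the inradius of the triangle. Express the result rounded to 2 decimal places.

9.13

The third angle is ∠L = π − ∠K − ∠M = 0.744 rad.
Law of sines: LK = KM·sin M/sin L ≈ 59.391.
Law of sines: ML = KM·sin K/sin L ≈ 29.934.
Area = ½·KM·LK·sin K ≈ 601.74.
Semiperimeter s = (59.391+42.5+29.934)/2 = 65.913.
Inradius = area/s = 601.74/65.913 ≈ 9.1293.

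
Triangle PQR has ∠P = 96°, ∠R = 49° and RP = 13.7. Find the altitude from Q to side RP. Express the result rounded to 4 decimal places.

The third angle is ∠Q = 180° − ∠R − ∠P = 35.00°.
Law of sines: QR = RP·sin P/sin Q ≈ 23.754.
Law of sines: PQ = RP·sin R/sin Q ≈ 18.026.
Area = ½·RP·QR·sin R ≈ 122.8.
The altitude from Q has length 2·area/RP ≈ 17.928.

h_Q ≈ 17.9277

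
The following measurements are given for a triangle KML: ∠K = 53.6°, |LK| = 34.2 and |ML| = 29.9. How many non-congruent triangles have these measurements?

|LK|·sin K = 34.2·sin(53.6°) ≈ 27.53.
Since |LK| sin K < |ML| < |LK| (27.53 < 29.9 < 34.2), two triangles exist.

2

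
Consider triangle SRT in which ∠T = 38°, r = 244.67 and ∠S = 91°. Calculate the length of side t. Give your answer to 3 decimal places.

193.830

The third angle is ∠R = 180° − ∠T − ∠S = 51.00°.
Law of sines: t = r·sin T/sin R ≈ 193.83.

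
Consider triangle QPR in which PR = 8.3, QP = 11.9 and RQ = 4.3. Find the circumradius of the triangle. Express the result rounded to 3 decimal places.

By the law of cosines, cos Q = (RQ² + QP² − PR²) / (2·RQ·QP) ≈ 0.89124, so ∠Q ≈ 26.97°.
Circumradius = PR/(2 sin Q) ≈ 9.1506.

9.151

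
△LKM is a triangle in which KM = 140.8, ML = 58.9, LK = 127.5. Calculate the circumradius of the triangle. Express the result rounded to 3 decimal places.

R ≈ 70.402

By the law of cosines, cos L = (ML² + LK² − KM²) / (2·ML·LK) ≈ -0.00660, so ∠L ≈ 90.38°.
Circumradius = KM/(2 sin L) ≈ 70.402.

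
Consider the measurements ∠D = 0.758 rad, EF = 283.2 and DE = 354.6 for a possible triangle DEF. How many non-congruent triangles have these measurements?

2

DE·sin D = 354.6·sin(0.758 rad) ≈ 243.8.
Since DE sin D < EF < DE (243.8 < 283.2 < 354.6), two triangles exist.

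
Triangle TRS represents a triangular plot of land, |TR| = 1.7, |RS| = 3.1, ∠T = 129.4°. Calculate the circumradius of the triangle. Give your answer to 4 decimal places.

Law of sines: sin S = |TR|·sin T/|RS| ≈ 0.42376.
Since |RS| ≥ |TR|, only the acute value applies: ∠S ≈ 25.07°.
Then ∠R = 180° − ∠T − ∠S ≈ 25.53°.
Law of sines gives |ST| = |RS|·sin R/sin T ≈ 1.7289.
Circumradius = |RS|/(2 sin T) ≈ 2.0059.

2.0059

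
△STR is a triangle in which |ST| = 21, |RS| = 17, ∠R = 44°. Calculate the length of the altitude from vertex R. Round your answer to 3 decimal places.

Law of sines: sin T = |RS|·sin R/|ST| ≈ 0.56234.
Since |ST| ≥ |RS|, only the acute value applies: ∠T ≈ 34.22°.
Then ∠S = 180° − ∠R − ∠T ≈ 101.78°.
Law of sines gives |TR| = |ST|·sin S/sin R ≈ 29.594.
Area = ½·|ST|·|RS|·sin S ≈ 174.74.
The altitude from R has length 2·area/|ST| ≈ 16.642.

16.642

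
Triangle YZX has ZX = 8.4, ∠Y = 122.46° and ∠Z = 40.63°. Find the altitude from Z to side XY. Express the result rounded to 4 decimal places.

2.4433

The third angle is ∠X = 180° − ∠Y − ∠Z = 16.91°.
Law of sines: XY = ZX·sin Z/sin Y ≈ 6.4827.
Law of sines: YZ = ZX·sin X/sin Y ≈ 2.8957.
Area = ½·ZX·XY·sin X ≈ 7.9195.
The altitude from Z has length 2·area/XY ≈ 2.4433.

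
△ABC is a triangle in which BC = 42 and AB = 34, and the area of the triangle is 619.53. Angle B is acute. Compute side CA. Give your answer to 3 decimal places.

From area = ½·AB·BC·sin B, we get sin B = 2·area/(AB·BC) ≈ 0.86769.
Taking the acute solution, ∠B ≈ 60.19°.
Law of cosines then gives CA ≈ 38.733.

38.733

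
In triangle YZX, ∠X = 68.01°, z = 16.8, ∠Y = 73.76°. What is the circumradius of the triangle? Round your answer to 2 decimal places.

The third angle is ∠Z = 180° − ∠X − ∠Y = 38.23°.
Law of sines: y = z·sin Y/sin Z ≈ 26.065.
Law of sines: x = z·sin X/sin Z ≈ 25.173.
Circumradius = z/(2 sin Z) ≈ 13.574.

R ≈ 13.57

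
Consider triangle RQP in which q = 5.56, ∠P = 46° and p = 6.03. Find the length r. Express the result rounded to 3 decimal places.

8.375

Law of sines: sin Q = q·sin P/p ≈ 0.66327.
Since p ≥ q, only the acute value applies: ∠Q ≈ 41.55°.
Then ∠R = 180° − ∠P − ∠Q ≈ 92.45°.
Law of sines gives r = p·sin R/sin P ≈ 8.375.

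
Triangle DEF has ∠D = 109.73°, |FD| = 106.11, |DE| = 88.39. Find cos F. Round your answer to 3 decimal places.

By the law of cosines, |EF|² = |FD|² + |DE|² − 2·|FD|·|DE|·cos D = 25405, so |EF| ≈ 159.39.
Law of cosines again: cos F = (|EF|² + |FD|² − |DE|²)/(2·|EF|·|FD|) ≈ 0.85294, so ∠F ≈ 31.47°.

cos F ≈ 0.853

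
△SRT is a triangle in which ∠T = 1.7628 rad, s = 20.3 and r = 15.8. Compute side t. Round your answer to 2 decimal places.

By the law of cosines, t² = s² + r² − 2·s·r·cos T = 784.14, so t ≈ 28.003.

28.00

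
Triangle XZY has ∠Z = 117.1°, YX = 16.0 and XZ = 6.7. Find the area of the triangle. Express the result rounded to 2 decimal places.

area ≈ 35.17

Law of sines: sin Y = XZ·sin Z/YX ≈ 0.37278.
Since YX ≥ XZ, only the acute value applies: ∠Y ≈ 21.89°.
Then ∠X = 180° − ∠Z − ∠Y ≈ 41.01°.
Law of sines gives ZY = YX·sin X/sin Z ≈ 11.795.
Area = ½·YX·XZ·sin X ≈ 35.174.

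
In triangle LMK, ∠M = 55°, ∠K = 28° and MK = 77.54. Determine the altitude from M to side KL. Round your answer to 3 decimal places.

36.403

The third angle is ∠L = 180° − ∠M − ∠K = 97.00°.
Law of sines: KL = MK·sin M/sin L ≈ 63.994.
Law of sines: LM = MK·sin K/sin L ≈ 36.676.
Area = ½·MK·KL·sin K ≈ 1164.8.
The altitude from M has length 2·area/KL ≈ 36.403.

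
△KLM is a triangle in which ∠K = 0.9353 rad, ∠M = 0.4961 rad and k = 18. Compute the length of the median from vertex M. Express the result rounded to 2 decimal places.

The third angle is ∠L = π − ∠M − ∠K = 1.7102 rad.
Law of sines: l = k·sin L/sin K ≈ 22.149.
Law of sines: m = k·sin M/sin K ≈ 10.646.
Median from M: ½√(2·k² + 2·l² − m²) ≈ 19.467.

m_M ≈ 19.47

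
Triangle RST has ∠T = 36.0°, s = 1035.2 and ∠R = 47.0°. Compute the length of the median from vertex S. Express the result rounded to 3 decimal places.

The third angle is ∠S = 180° − ∠T − ∠R = 97.00°.
Law of sines: r = s·sin R/sin S ≈ 762.78.
Law of sines: t = s·sin T/sin S ≈ 613.04.
Median from S: ½√(2·t² + 2·r² − s²) ≈ 459.26.

m_S ≈ 459.262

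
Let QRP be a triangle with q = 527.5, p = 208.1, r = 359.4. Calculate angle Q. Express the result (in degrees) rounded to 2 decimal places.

∠Q ≈ 135.01°

By the law of cosines, cos Q = (r² + p² − q²) / (2·r·p) ≈ -0.70718, so ∠Q ≈ 135.01°.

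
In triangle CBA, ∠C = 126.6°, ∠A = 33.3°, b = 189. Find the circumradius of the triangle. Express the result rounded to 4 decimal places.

The third angle is ∠B = 180° − ∠A − ∠C = 20.10°.
Law of sines: c = b·sin C/sin B ≈ 441.52.
Law of sines: a = b·sin A/sin B ≈ 301.94.
Circumradius = b/(2 sin B) ≈ 274.98.

R ≈ 274.9813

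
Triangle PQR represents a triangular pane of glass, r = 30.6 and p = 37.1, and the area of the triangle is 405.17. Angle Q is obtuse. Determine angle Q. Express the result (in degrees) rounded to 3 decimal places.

From area = ½·r·p·sin Q, we get sin Q = 2·area/(r·p) ≈ 0.71379.
Taking the obtuse solution, ∠Q ≈ 134.46°.

∠Q ≈ 134.456°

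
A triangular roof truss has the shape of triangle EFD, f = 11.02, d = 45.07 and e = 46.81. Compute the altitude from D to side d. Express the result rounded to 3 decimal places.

h_D ≈ 11.012

Semiperimeter s = (46.81 + 11.02 + 45.07)/2 = 51.45.
Heron's formula: area = √(51.45·4.64·40.43·6.38) ≈ 248.15.
The altitude from D has length 2·area/d ≈ 11.012.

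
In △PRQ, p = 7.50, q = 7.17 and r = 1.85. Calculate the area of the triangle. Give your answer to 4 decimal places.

6.6228

Semiperimeter s = (7.5 + 1.85 + 7.17)/2 = 8.26.
Heron's formula: area = √(8.26·0.76·6.41·1.09) ≈ 6.6228.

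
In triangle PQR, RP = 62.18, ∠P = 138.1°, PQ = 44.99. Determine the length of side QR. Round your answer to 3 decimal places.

By the law of cosines, QR² = RP² + PQ² − 2·RP·PQ·cos P = 10055, so QR ≈ 100.27.

100.274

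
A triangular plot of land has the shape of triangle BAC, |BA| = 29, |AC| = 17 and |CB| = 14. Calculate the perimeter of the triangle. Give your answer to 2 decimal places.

Perimeter = 17 + 14 + 29 = 60.

60.00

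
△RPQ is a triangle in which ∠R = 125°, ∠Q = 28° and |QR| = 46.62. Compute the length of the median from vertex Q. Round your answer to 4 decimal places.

The third angle is ∠P = 180° − ∠Q − ∠R = 27.00°.
Law of sines: |PQ| = |QR|·sin R/sin P ≈ 84.118.
Law of sines: |RP| = |QR|·sin Q/sin P ≈ 48.21.
Median from Q: ½√(2·|PQ|² + 2·|QR|² − |RP|²) ≈ 63.589.

63.5893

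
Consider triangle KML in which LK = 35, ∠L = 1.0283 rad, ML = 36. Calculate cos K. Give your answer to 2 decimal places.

cos K ≈ 0.47

By the law of cosines, KM² = ML² + LK² − 2·ML·LK·cos L = 1220, so KM ≈ 34.928.
Law of cosines again: cos K = (LK² + KM² − ML²)/(2·LK·KM) ≈ 0.46994, so ∠K ≈ 1.0816 rad.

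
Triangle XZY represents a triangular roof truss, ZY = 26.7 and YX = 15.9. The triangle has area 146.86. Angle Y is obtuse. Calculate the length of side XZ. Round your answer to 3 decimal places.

39.733

From area = ½·ZY·YX·sin Y, we get sin Y = 2·area/(ZY·YX) ≈ 0.69187.
Taking the obtuse solution, ∠Y ≈ 136.22°.
Law of cosines then gives XZ ≈ 39.733.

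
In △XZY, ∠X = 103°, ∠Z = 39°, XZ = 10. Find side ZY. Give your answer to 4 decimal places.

The third angle is ∠Y = 180° − ∠X − ∠Z = 38.00°.
Law of sines: ZY = XZ·sin X/sin Y ≈ 15.826.

15.8264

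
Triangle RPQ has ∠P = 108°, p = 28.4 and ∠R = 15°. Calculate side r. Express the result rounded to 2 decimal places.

7.73

The third angle is ∠Q = 180° − ∠R − ∠P = 57.00°.
Law of sines: r = p·sin R/sin P ≈ 7.7287.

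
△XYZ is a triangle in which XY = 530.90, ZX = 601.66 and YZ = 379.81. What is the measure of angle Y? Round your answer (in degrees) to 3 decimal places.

By the law of cosines, cos Y = (XY² + YZ² − ZX²) / (2·XY·YZ) ≈ 0.15898, so ∠Y ≈ 80.85°.

∠Y ≈ 80.852°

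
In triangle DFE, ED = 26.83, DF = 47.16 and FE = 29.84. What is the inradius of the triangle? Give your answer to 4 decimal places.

7.1217

Semiperimeter s = (29.84 + 26.83 + 47.16)/2 = 51.915.
Heron's formula: area = √(51.915·22.075·25.085·4.755) ≈ 369.73.
Inradius = area/s = 369.73/51.915 ≈ 7.1217.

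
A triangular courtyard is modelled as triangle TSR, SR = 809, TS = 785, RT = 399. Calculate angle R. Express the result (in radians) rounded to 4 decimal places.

1.2600

By the law of cosines, cos R = (SR² + RT² − TS²) / (2·SR·RT) ≈ 0.30586, so ∠R ≈ 1.260 rad.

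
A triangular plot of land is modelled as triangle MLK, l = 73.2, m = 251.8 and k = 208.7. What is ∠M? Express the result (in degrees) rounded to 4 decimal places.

∠M ≈ 118.3089°

By the law of cosines, cos M = (l² + k² − m²) / (2·l·k) ≈ -0.47422, so ∠M ≈ 118.31°.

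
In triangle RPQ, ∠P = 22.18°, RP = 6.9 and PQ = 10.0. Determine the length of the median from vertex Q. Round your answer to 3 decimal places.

6.929

By the law of cosines, QR² = RP² + PQ² − 2·RP·PQ·cos P = 19.822, so QR ≈ 4.4522.
Median from Q: ½√(2·PQ² + 2·QR² − RP²) ≈ 6.9288.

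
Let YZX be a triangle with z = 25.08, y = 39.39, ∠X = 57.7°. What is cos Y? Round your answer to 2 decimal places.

cos Y ≈ 0.12

By the law of cosines, x² = y² + z² − 2·y·z·cos X = 1124.8, so x ≈ 33.538.
Law of cosines again: cos Y = (z² + x² − y²)/(2·z·x) ≈ 0.12022, so ∠Y ≈ 83.10°.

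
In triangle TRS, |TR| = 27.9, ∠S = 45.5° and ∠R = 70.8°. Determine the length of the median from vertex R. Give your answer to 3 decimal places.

25.747

The third angle is ∠T = 180° − ∠R − ∠S = 63.70°.
Law of sines: |RS| = |TR|·sin T/sin S ≈ 35.068.
Law of sines: |ST| = |TR|·sin R/sin S ≈ 36.941.
Median from R: ½√(2·|TR|² + 2·|RS|² − |ST|²) ≈ 25.747.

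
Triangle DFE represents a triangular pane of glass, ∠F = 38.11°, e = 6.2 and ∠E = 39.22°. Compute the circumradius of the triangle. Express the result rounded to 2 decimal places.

4.90

The third angle is ∠D = 180° − ∠F − ∠E = 102.67°.
Law of sines: d = e·sin D/sin E ≈ 9.5667.
Law of sines: f = e·sin F/sin E ≈ 6.0517.
Circumradius = e/(2 sin E) ≈ 4.9027.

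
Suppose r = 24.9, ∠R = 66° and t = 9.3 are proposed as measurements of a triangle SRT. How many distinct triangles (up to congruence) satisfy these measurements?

1

t·sin R = 9.3·sin(66°) ≈ 8.496.
Since r ≥ t, exactly one triangle exists.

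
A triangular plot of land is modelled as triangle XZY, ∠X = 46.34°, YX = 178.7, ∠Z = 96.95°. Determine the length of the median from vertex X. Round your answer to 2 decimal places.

The third angle is ∠Y = 180° − ∠X − ∠Z = 36.71°.
Law of sines: ZY = YX·sin X/sin Z ≈ 130.24.
Law of sines: XZ = YX·sin Y/sin Z ≈ 107.61.
Median from X: ½√(2·YX² + 2·XZ² − ZY²) ≈ 132.35.

m_X ≈ 132.35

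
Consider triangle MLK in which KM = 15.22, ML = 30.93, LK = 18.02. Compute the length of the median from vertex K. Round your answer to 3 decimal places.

m_K ≈ 6.246

Median from K: ½√(2·LK² + 2·KM² − ML²) ≈ 6.2465.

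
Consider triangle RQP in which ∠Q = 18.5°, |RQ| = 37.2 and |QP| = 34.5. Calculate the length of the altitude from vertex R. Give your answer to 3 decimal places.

h_R ≈ 11.804

By the law of cosines, |PR|² = |RQ|² + |QP|² − 2·|RQ|·|QP|·cos Q = 139.93, so |PR| ≈ 11.829.
Area = ½·|RQ|·|QP|·sin Q ≈ 203.61.
The altitude from R has length 2·area/|QP| ≈ 11.804.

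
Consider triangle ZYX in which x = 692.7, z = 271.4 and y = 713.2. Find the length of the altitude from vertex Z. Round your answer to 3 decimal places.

687.757

Semiperimeter s = (271.4 + 713.2 + 692.7)/2 = 838.65.
Heron's formula: area = √(838.65·567.25·125.45·145.95) ≈ 93329.
The altitude from Z has length 2·area/z ≈ 687.76.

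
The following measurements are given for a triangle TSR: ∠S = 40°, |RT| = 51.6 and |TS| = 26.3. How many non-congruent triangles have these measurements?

1

|TS|·sin S = 26.3·sin(40°) ≈ 16.91.
Since |RT| ≥ |TS|, exactly one triangle exists.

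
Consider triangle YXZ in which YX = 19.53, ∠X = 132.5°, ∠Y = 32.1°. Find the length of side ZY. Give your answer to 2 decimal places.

54.22

The third angle is ∠Z = 180° − ∠Y − ∠X = 15.40°.
Law of sines: ZY = YX·sin X/sin Z ≈ 54.222.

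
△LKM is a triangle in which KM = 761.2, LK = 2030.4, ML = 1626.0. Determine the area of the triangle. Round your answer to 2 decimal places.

Semiperimeter s = (761.2 + 1626 + 2030.4)/2 = 2208.8.
Heron's formula: area = √(2208.8·1447.6·582.8·178.4) ≈ 5.7658e+05.

576580.14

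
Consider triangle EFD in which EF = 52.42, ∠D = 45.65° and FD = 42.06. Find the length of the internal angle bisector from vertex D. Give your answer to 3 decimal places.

49.026

Law of sines: sin E = FD·sin D/EF ≈ 0.57376.
Since EF ≥ FD, only the acute value applies: ∠E ≈ 35.01°.
Then ∠F = 180° − ∠D − ∠E ≈ 99.34°.
Law of sines gives DE = EF·sin F/sin D ≈ 72.335.
The bisector from D has length 2·FD·DE·cos(∠D/2)/(FD+DE) ≈ 49.026.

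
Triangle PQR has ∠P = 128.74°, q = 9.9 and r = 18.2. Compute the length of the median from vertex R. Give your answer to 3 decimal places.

17.134

By the law of cosines, p² = q² + r² − 2·q·r·cos P = 654.76, so p ≈ 25.588.
Median from R: ½√(2·p² + 2·q² − r²) ≈ 17.134.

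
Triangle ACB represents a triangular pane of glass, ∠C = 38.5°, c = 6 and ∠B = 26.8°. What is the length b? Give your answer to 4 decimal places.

4.3457

The third angle is ∠A = 180° − ∠C − ∠B = 114.70°.
Law of sines: b = c·sin B/sin C ≈ 4.3457.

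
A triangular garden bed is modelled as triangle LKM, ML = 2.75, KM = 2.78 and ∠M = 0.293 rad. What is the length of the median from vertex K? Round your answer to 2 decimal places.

By the law of cosines, LK² = KM² + ML² − 2·KM·ML·cos M = 0.65253, so LK ≈ 0.8078.
Median from K: ½√(2·LK² + 2·KM² − ML²) ≈ 1.5165.

1.52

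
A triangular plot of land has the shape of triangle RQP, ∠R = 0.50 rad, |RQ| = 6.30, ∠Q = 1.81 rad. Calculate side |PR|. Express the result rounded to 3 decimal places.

The third angle is ∠P = π − ∠R − ∠Q = 0.832 rad.
Law of sines: |PR| = |RQ|·sin Q/sin P ≈ 8.2822.

8.282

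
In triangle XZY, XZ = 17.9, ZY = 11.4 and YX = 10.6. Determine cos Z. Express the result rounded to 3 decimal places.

By the law of cosines, cos Z = (XZ² + ZY² − YX²) / (2·XZ·ZY) ≈ 0.82821, so ∠Z ≈ 34.08°.

0.828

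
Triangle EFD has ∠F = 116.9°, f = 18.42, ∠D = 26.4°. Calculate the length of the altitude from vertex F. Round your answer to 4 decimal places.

5.4885

The third angle is ∠E = 180° − ∠F − ∠D = 36.70°.
Law of sines: e = f·sin E/sin F ≈ 12.344.
Law of sines: d = f·sin D/sin F ≈ 9.1839.
Area = ½·f·e·sin D ≈ 50.549.
The altitude from F has length 2·area/f ≈ 5.4885.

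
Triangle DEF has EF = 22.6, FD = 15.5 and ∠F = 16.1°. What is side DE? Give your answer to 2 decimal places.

8.83

By the law of cosines, DE² = EF² + FD² − 2·EF·FD·cos F = 77.888, so DE ≈ 8.8254.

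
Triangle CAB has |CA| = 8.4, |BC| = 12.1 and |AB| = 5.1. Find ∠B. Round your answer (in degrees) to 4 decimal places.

By the law of cosines, cos B = (|AB|² + |BC|² − |CA|²) / (2·|AB|·|BC|) ≈ 0.82531, so ∠B ≈ 34.38°.

34.3799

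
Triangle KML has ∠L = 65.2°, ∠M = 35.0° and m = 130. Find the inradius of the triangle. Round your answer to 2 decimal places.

The third angle is ∠K = 180° − ∠M − ∠L = 79.80°.
Law of sines: k = m·sin K/sin M ≈ 223.07.
Law of sines: l = m·sin L/sin M ≈ 205.75.
Area = ½·m·k·sin L ≈ 13162.
Semiperimeter s = (223.07+130+205.75)/2 = 279.41.
Inradius = area/s = 13162/279.41 ≈ 47.108.

47.11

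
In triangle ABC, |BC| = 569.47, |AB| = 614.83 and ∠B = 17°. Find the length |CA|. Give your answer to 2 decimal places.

By the law of cosines, |CA|² = |AB|² + |BC|² − 2·|AB|·|BC|·cos B = 32655, so |CA| ≈ 180.71.

180.71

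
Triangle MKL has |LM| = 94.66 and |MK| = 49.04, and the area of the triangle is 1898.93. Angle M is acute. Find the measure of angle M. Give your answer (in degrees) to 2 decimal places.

From area = ½·|LM|·|MK|·sin M, we get sin M = 2·area/(|LM|·|MK|) ≈ 0.81813.
Taking the acute solution, ∠M ≈ 54.90°.

∠M ≈ 54.90°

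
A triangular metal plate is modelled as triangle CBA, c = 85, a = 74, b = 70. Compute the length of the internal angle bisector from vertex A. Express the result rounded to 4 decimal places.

By the law of cosines, cos A = (c² + b² − a²) / (2·c·b) ≈ 0.55874, so ∠A ≈ 56.03°.
The bisector from A has length 2·c·b·cos(∠A/2)/(c+b) ≈ 67.778.

t_A ≈ 67.7777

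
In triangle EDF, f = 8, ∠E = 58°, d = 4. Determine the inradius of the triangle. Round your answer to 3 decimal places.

1.444

By the law of cosines, e² = d² + f² − 2·d·f·cos E = 46.085, so e ≈ 6.7886.
Area = ½·d·f·sin E ≈ 13.569.
Semiperimeter s = (6.7886+4+8)/2 = 9.3943.
Inradius = area/s = 13.569/9.3943 ≈ 1.4444.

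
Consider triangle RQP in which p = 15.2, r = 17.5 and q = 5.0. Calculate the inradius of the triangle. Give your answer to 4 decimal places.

1.9028

Semiperimeter s = (17.5 + 5 + 15.2)/2 = 18.85.
Heron's formula: area = √(18.85·1.35·13.85·3.65) ≈ 35.867.
Inradius = area/s = 35.867/18.85 ≈ 1.9028.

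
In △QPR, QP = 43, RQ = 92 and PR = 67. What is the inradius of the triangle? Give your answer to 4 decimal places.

r ≈ 13.2560

Semiperimeter s = (67 + 92 + 43)/2 = 101.
Heron's formula: area = √(101·34·9·58) ≈ 1338.9.
Inradius = area/s = 1338.9/101 ≈ 13.256.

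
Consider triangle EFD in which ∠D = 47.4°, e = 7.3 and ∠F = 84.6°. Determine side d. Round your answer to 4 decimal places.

7.2308

The third angle is ∠E = 180° − ∠F − ∠D = 48.00°.
Law of sines: d = e·sin D/sin E ≈ 7.2308.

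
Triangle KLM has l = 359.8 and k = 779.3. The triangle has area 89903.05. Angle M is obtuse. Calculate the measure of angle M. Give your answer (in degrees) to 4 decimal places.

From area = ½·k·l·sin M, we get sin M = 2·area/(k·l) ≈ 0.64127.
Taking the obtuse solution, ∠M ≈ 140.11°.

∠M ≈ 140.1137°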